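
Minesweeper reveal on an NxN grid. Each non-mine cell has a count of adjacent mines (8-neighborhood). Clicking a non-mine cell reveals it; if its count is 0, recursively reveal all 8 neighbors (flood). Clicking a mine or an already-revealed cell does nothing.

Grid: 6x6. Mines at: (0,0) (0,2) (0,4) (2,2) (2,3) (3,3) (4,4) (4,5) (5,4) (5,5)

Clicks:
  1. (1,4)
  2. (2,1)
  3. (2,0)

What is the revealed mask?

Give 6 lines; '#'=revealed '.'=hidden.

Answer: ......
##..#.
##....
###...
####..
####..

Derivation:
Click 1 (1,4) count=2: revealed 1 new [(1,4)] -> total=1
Click 2 (2,1) count=1: revealed 1 new [(2,1)] -> total=2
Click 3 (2,0) count=0: revealed 14 new [(1,0) (1,1) (2,0) (3,0) (3,1) (3,2) (4,0) (4,1) (4,2) (4,3) (5,0) (5,1) (5,2) (5,3)] -> total=16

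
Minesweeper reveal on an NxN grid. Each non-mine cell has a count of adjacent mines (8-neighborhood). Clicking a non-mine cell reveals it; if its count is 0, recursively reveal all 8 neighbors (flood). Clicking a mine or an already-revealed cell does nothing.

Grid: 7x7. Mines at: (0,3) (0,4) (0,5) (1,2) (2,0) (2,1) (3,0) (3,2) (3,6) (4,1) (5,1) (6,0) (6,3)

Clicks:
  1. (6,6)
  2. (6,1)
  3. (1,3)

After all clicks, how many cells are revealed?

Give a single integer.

Click 1 (6,6) count=0: revealed 20 new [(1,3) (1,4) (1,5) (2,3) (2,4) (2,5) (3,3) (3,4) (3,5) (4,3) (4,4) (4,5) (4,6) (5,3) (5,4) (5,5) (5,6) (6,4) (6,5) (6,6)] -> total=20
Click 2 (6,1) count=2: revealed 1 new [(6,1)] -> total=21
Click 3 (1,3) count=3: revealed 0 new [(none)] -> total=21

Answer: 21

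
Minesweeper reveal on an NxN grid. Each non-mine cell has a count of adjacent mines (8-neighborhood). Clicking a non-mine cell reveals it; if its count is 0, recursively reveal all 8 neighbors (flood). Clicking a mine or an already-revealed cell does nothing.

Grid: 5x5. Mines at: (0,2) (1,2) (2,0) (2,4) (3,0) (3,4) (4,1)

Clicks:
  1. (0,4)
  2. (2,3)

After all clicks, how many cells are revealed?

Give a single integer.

Click 1 (0,4) count=0: revealed 4 new [(0,3) (0,4) (1,3) (1,4)] -> total=4
Click 2 (2,3) count=3: revealed 1 new [(2,3)] -> total=5

Answer: 5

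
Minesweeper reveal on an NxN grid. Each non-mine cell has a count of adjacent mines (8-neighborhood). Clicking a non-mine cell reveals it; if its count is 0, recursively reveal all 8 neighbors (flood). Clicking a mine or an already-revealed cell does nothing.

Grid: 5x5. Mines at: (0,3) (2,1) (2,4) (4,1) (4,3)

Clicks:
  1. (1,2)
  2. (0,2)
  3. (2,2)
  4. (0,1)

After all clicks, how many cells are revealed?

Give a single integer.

Answer: 7

Derivation:
Click 1 (1,2) count=2: revealed 1 new [(1,2)] -> total=1
Click 2 (0,2) count=1: revealed 1 new [(0,2)] -> total=2
Click 3 (2,2) count=1: revealed 1 new [(2,2)] -> total=3
Click 4 (0,1) count=0: revealed 4 new [(0,0) (0,1) (1,0) (1,1)] -> total=7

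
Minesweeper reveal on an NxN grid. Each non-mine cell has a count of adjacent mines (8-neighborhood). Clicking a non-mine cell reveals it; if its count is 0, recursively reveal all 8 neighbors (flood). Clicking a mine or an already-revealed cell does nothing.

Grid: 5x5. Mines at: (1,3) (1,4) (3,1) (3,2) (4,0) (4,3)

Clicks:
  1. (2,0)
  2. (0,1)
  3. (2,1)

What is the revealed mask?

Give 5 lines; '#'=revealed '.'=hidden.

Click 1 (2,0) count=1: revealed 1 new [(2,0)] -> total=1
Click 2 (0,1) count=0: revealed 8 new [(0,0) (0,1) (0,2) (1,0) (1,1) (1,2) (2,1) (2,2)] -> total=9
Click 3 (2,1) count=2: revealed 0 new [(none)] -> total=9

Answer: ###..
###..
###..
.....
.....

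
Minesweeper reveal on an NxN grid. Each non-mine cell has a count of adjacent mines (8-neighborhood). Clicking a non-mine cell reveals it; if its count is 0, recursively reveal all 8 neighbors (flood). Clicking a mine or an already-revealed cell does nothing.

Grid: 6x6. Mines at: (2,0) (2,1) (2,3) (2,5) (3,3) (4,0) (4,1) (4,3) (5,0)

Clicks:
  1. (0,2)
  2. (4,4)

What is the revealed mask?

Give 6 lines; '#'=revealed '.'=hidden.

Click 1 (0,2) count=0: revealed 12 new [(0,0) (0,1) (0,2) (0,3) (0,4) (0,5) (1,0) (1,1) (1,2) (1,3) (1,4) (1,5)] -> total=12
Click 2 (4,4) count=2: revealed 1 new [(4,4)] -> total=13

Answer: ######
######
......
......
....#.
......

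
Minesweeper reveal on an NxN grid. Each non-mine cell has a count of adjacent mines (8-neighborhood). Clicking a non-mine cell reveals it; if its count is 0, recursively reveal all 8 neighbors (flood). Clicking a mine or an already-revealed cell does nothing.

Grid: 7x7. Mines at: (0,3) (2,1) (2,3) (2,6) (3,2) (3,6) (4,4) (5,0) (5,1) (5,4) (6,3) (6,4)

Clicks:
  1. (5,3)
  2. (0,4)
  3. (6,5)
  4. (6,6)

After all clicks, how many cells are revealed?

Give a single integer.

Answer: 8

Derivation:
Click 1 (5,3) count=4: revealed 1 new [(5,3)] -> total=1
Click 2 (0,4) count=1: revealed 1 new [(0,4)] -> total=2
Click 3 (6,5) count=2: revealed 1 new [(6,5)] -> total=3
Click 4 (6,6) count=0: revealed 5 new [(4,5) (4,6) (5,5) (5,6) (6,6)] -> total=8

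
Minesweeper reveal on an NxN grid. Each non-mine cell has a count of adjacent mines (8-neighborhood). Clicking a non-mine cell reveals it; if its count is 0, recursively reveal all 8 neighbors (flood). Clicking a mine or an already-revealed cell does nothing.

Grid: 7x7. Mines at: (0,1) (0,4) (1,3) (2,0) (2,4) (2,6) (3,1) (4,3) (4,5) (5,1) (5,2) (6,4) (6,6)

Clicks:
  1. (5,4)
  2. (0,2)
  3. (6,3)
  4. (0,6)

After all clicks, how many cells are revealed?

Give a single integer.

Click 1 (5,4) count=3: revealed 1 new [(5,4)] -> total=1
Click 2 (0,2) count=2: revealed 1 new [(0,2)] -> total=2
Click 3 (6,3) count=2: revealed 1 new [(6,3)] -> total=3
Click 4 (0,6) count=0: revealed 4 new [(0,5) (0,6) (1,5) (1,6)] -> total=7

Answer: 7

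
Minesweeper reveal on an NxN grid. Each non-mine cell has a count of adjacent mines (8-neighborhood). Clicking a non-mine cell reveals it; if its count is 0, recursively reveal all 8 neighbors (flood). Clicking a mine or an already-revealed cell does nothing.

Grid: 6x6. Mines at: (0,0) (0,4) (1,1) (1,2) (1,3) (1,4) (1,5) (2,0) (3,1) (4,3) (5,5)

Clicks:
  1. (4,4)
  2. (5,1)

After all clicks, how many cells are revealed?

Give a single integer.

Answer: 7

Derivation:
Click 1 (4,4) count=2: revealed 1 new [(4,4)] -> total=1
Click 2 (5,1) count=0: revealed 6 new [(4,0) (4,1) (4,2) (5,0) (5,1) (5,2)] -> total=7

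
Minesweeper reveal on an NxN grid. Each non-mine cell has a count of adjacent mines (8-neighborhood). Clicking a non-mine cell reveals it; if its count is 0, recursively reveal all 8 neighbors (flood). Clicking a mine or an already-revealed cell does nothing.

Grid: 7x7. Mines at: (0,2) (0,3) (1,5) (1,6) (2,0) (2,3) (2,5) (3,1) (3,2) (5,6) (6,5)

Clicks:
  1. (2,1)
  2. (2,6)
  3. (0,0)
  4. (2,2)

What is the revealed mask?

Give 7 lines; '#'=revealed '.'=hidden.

Click 1 (2,1) count=3: revealed 1 new [(2,1)] -> total=1
Click 2 (2,6) count=3: revealed 1 new [(2,6)] -> total=2
Click 3 (0,0) count=0: revealed 4 new [(0,0) (0,1) (1,0) (1,1)] -> total=6
Click 4 (2,2) count=3: revealed 1 new [(2,2)] -> total=7

Answer: ##.....
##.....
.##...#
.......
.......
.......
.......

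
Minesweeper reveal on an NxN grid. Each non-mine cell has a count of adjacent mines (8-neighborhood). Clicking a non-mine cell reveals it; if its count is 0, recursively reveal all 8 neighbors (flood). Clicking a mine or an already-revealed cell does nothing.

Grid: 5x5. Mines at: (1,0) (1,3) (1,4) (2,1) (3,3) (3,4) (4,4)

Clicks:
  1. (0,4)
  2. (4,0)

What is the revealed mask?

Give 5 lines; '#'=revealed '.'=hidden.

Answer: ....#
.....
.....
###..
###..

Derivation:
Click 1 (0,4) count=2: revealed 1 new [(0,4)] -> total=1
Click 2 (4,0) count=0: revealed 6 new [(3,0) (3,1) (3,2) (4,0) (4,1) (4,2)] -> total=7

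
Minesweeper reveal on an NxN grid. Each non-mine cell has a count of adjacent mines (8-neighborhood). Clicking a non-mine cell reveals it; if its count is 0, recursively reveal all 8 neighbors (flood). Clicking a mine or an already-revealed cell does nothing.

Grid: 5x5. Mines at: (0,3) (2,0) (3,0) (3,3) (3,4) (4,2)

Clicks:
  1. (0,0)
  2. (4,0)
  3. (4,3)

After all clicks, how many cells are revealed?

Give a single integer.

Answer: 8

Derivation:
Click 1 (0,0) count=0: revealed 6 new [(0,0) (0,1) (0,2) (1,0) (1,1) (1,2)] -> total=6
Click 2 (4,0) count=1: revealed 1 new [(4,0)] -> total=7
Click 3 (4,3) count=3: revealed 1 new [(4,3)] -> total=8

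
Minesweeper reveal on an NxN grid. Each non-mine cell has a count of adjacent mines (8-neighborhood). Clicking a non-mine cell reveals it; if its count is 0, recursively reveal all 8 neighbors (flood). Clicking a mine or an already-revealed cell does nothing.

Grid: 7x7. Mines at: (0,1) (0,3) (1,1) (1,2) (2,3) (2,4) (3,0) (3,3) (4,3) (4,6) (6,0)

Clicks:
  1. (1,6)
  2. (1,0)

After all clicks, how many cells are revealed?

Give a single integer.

Click 1 (1,6) count=0: revealed 10 new [(0,4) (0,5) (0,6) (1,4) (1,5) (1,6) (2,5) (2,6) (3,5) (3,6)] -> total=10
Click 2 (1,0) count=2: revealed 1 new [(1,0)] -> total=11

Answer: 11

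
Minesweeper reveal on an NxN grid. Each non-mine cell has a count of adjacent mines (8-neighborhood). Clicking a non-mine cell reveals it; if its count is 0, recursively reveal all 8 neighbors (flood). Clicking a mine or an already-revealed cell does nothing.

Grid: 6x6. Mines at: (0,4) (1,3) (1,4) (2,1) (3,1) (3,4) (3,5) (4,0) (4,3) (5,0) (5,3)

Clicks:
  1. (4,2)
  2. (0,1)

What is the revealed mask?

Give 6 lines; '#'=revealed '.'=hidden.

Answer: ###...
###...
......
......
..#...
......

Derivation:
Click 1 (4,2) count=3: revealed 1 new [(4,2)] -> total=1
Click 2 (0,1) count=0: revealed 6 new [(0,0) (0,1) (0,2) (1,0) (1,1) (1,2)] -> total=7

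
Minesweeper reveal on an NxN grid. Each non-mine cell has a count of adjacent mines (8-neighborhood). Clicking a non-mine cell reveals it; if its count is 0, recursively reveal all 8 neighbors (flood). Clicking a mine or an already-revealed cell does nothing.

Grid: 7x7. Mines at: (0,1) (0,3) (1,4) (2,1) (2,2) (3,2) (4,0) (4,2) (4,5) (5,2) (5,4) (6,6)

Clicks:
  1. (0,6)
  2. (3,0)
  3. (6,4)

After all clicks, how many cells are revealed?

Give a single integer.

Answer: 10

Derivation:
Click 1 (0,6) count=0: revealed 8 new [(0,5) (0,6) (1,5) (1,6) (2,5) (2,6) (3,5) (3,6)] -> total=8
Click 2 (3,0) count=2: revealed 1 new [(3,0)] -> total=9
Click 3 (6,4) count=1: revealed 1 new [(6,4)] -> total=10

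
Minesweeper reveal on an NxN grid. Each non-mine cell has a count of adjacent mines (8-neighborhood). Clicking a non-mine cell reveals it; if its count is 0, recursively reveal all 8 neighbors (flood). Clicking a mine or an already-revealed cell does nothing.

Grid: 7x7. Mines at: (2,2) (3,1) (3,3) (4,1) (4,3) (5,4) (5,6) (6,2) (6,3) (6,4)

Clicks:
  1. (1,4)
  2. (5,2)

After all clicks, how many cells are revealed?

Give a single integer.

Click 1 (1,4) count=0: revealed 26 new [(0,0) (0,1) (0,2) (0,3) (0,4) (0,5) (0,6) (1,0) (1,1) (1,2) (1,3) (1,4) (1,5) (1,6) (2,0) (2,1) (2,3) (2,4) (2,5) (2,6) (3,4) (3,5) (3,6) (4,4) (4,5) (4,6)] -> total=26
Click 2 (5,2) count=4: revealed 1 new [(5,2)] -> total=27

Answer: 27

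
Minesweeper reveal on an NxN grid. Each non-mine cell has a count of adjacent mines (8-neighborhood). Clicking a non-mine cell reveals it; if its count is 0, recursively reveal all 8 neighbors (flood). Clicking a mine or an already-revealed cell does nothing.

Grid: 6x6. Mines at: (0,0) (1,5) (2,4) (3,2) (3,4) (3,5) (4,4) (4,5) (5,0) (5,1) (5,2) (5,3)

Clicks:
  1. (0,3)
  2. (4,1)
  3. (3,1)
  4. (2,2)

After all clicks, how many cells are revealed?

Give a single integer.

Answer: 13

Derivation:
Click 1 (0,3) count=0: revealed 11 new [(0,1) (0,2) (0,3) (0,4) (1,1) (1,2) (1,3) (1,4) (2,1) (2,2) (2,3)] -> total=11
Click 2 (4,1) count=4: revealed 1 new [(4,1)] -> total=12
Click 3 (3,1) count=1: revealed 1 new [(3,1)] -> total=13
Click 4 (2,2) count=1: revealed 0 new [(none)] -> total=13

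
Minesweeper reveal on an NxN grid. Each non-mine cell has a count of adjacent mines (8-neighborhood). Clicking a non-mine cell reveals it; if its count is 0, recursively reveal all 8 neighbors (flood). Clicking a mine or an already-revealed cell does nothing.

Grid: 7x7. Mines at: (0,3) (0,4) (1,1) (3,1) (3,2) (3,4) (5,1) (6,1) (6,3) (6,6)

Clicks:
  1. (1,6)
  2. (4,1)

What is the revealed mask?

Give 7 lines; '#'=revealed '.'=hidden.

Click 1 (1,6) count=0: revealed 12 new [(0,5) (0,6) (1,5) (1,6) (2,5) (2,6) (3,5) (3,6) (4,5) (4,6) (5,5) (5,6)] -> total=12
Click 2 (4,1) count=3: revealed 1 new [(4,1)] -> total=13

Answer: .....##
.....##
.....##
.....##
.#...##
.....##
.......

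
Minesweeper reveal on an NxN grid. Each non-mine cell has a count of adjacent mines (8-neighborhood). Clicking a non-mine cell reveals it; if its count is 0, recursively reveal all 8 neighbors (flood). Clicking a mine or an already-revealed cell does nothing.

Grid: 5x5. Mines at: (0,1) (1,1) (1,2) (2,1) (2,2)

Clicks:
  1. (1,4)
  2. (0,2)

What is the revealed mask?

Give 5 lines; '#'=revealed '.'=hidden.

Click 1 (1,4) count=0: revealed 16 new [(0,3) (0,4) (1,3) (1,4) (2,3) (2,4) (3,0) (3,1) (3,2) (3,3) (3,4) (4,0) (4,1) (4,2) (4,3) (4,4)] -> total=16
Click 2 (0,2) count=3: revealed 1 new [(0,2)] -> total=17

Answer: ..###
...##
...##
#####
#####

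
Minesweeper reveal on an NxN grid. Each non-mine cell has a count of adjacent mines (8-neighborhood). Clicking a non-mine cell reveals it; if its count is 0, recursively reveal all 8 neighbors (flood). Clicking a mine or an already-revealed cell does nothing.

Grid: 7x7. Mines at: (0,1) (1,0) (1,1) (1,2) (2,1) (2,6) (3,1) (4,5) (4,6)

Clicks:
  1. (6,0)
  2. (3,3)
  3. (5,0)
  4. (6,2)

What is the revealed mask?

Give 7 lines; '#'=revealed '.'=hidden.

Click 1 (6,0) count=0: revealed 35 new [(0,3) (0,4) (0,5) (0,6) (1,3) (1,4) (1,5) (1,6) (2,2) (2,3) (2,4) (2,5) (3,2) (3,3) (3,4) (3,5) (4,0) (4,1) (4,2) (4,3) (4,4) (5,0) (5,1) (5,2) (5,3) (5,4) (5,5) (5,6) (6,0) (6,1) (6,2) (6,3) (6,4) (6,5) (6,6)] -> total=35
Click 2 (3,3) count=0: revealed 0 new [(none)] -> total=35
Click 3 (5,0) count=0: revealed 0 new [(none)] -> total=35
Click 4 (6,2) count=0: revealed 0 new [(none)] -> total=35

Answer: ...####
...####
..####.
..####.
#####..
#######
#######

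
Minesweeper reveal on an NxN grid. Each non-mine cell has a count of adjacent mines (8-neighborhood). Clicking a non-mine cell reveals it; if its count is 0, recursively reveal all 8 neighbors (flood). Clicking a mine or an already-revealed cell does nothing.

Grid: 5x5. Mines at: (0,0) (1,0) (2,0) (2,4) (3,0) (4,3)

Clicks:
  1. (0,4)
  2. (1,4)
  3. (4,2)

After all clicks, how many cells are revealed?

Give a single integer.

Click 1 (0,4) count=0: revealed 14 new [(0,1) (0,2) (0,3) (0,4) (1,1) (1,2) (1,3) (1,4) (2,1) (2,2) (2,3) (3,1) (3,2) (3,3)] -> total=14
Click 2 (1,4) count=1: revealed 0 new [(none)] -> total=14
Click 3 (4,2) count=1: revealed 1 new [(4,2)] -> total=15

Answer: 15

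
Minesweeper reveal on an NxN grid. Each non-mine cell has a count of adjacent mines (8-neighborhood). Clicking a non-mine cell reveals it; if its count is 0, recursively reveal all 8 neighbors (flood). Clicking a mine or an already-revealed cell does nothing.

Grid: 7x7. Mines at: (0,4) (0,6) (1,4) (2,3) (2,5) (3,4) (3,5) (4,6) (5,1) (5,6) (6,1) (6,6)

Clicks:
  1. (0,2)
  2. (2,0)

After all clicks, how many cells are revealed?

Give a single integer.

Click 1 (0,2) count=0: revealed 17 new [(0,0) (0,1) (0,2) (0,3) (1,0) (1,1) (1,2) (1,3) (2,0) (2,1) (2,2) (3,0) (3,1) (3,2) (4,0) (4,1) (4,2)] -> total=17
Click 2 (2,0) count=0: revealed 0 new [(none)] -> total=17

Answer: 17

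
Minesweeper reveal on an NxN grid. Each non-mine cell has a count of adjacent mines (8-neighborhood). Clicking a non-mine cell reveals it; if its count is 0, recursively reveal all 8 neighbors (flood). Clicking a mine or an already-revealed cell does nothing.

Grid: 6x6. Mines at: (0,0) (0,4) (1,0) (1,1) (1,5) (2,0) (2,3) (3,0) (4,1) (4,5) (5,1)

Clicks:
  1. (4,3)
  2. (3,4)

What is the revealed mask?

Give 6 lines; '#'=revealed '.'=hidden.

Click 1 (4,3) count=0: revealed 9 new [(3,2) (3,3) (3,4) (4,2) (4,3) (4,4) (5,2) (5,3) (5,4)] -> total=9
Click 2 (3,4) count=2: revealed 0 new [(none)] -> total=9

Answer: ......
......
......
..###.
..###.
..###.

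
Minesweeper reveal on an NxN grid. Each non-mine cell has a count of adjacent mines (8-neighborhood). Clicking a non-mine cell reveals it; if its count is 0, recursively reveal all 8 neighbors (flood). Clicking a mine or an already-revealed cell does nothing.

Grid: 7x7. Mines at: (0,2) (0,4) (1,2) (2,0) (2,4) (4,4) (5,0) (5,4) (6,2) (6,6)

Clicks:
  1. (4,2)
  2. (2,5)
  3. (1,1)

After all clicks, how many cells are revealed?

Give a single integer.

Answer: 14

Derivation:
Click 1 (4,2) count=0: revealed 12 new [(2,1) (2,2) (2,3) (3,1) (3,2) (3,3) (4,1) (4,2) (4,3) (5,1) (5,2) (5,3)] -> total=12
Click 2 (2,5) count=1: revealed 1 new [(2,5)] -> total=13
Click 3 (1,1) count=3: revealed 1 new [(1,1)] -> total=14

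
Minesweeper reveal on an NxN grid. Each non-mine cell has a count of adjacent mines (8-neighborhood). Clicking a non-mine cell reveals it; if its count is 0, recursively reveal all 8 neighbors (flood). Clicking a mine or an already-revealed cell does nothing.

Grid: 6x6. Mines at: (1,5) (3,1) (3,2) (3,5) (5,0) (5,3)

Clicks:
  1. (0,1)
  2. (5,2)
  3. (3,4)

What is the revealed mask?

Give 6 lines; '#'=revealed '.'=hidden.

Answer: #####.
#####.
#####.
....#.
......
..#...

Derivation:
Click 1 (0,1) count=0: revealed 15 new [(0,0) (0,1) (0,2) (0,3) (0,4) (1,0) (1,1) (1,2) (1,3) (1,4) (2,0) (2,1) (2,2) (2,3) (2,4)] -> total=15
Click 2 (5,2) count=1: revealed 1 new [(5,2)] -> total=16
Click 3 (3,4) count=1: revealed 1 new [(3,4)] -> total=17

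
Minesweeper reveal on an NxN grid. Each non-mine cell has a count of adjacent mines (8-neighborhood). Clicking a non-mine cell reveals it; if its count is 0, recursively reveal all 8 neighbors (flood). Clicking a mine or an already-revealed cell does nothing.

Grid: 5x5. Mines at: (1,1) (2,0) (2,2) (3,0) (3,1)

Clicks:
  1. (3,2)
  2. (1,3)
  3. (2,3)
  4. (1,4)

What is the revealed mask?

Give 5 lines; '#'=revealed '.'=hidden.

Click 1 (3,2) count=2: revealed 1 new [(3,2)] -> total=1
Click 2 (1,3) count=1: revealed 1 new [(1,3)] -> total=2
Click 3 (2,3) count=1: revealed 1 new [(2,3)] -> total=3
Click 4 (1,4) count=0: revealed 11 new [(0,2) (0,3) (0,4) (1,2) (1,4) (2,4) (3,3) (3,4) (4,2) (4,3) (4,4)] -> total=14

Answer: ..###
..###
...##
..###
..###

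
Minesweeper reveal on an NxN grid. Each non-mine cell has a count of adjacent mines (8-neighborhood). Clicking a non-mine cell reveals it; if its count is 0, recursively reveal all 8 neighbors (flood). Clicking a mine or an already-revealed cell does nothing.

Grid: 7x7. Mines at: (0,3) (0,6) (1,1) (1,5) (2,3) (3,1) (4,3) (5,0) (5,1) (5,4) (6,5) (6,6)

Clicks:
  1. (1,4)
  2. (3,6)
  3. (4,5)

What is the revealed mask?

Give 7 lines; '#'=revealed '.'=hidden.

Click 1 (1,4) count=3: revealed 1 new [(1,4)] -> total=1
Click 2 (3,6) count=0: revealed 11 new [(2,4) (2,5) (2,6) (3,4) (3,5) (3,6) (4,4) (4,5) (4,6) (5,5) (5,6)] -> total=12
Click 3 (4,5) count=1: revealed 0 new [(none)] -> total=12

Answer: .......
....#..
....###
....###
....###
.....##
.......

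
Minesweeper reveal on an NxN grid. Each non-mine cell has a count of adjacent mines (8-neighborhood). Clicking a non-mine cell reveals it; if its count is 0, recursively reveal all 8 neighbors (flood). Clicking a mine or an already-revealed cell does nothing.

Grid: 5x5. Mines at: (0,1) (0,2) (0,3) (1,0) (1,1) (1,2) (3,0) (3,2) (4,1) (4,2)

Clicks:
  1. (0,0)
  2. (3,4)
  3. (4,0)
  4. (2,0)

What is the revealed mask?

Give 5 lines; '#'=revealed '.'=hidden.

Answer: #....
...##
#..##
...##
#..##

Derivation:
Click 1 (0,0) count=3: revealed 1 new [(0,0)] -> total=1
Click 2 (3,4) count=0: revealed 8 new [(1,3) (1,4) (2,3) (2,4) (3,3) (3,4) (4,3) (4,4)] -> total=9
Click 3 (4,0) count=2: revealed 1 new [(4,0)] -> total=10
Click 4 (2,0) count=3: revealed 1 new [(2,0)] -> total=11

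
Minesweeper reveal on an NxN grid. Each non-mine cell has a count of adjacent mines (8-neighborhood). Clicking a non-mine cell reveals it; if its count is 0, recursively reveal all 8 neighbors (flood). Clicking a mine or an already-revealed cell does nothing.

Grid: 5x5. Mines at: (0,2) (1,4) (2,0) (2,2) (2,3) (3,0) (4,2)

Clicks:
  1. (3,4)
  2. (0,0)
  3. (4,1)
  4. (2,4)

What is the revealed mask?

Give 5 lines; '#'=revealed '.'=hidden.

Click 1 (3,4) count=1: revealed 1 new [(3,4)] -> total=1
Click 2 (0,0) count=0: revealed 4 new [(0,0) (0,1) (1,0) (1,1)] -> total=5
Click 3 (4,1) count=2: revealed 1 new [(4,1)] -> total=6
Click 4 (2,4) count=2: revealed 1 new [(2,4)] -> total=7

Answer: ##...
##...
....#
....#
.#...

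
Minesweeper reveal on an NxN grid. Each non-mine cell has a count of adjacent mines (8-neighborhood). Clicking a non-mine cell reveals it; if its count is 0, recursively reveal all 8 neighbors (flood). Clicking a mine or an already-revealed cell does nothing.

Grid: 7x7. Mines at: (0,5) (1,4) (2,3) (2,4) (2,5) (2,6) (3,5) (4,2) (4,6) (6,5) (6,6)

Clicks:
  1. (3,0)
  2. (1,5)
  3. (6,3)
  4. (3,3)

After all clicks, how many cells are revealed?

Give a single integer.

Click 1 (3,0) count=0: revealed 26 new [(0,0) (0,1) (0,2) (0,3) (1,0) (1,1) (1,2) (1,3) (2,0) (2,1) (2,2) (3,0) (3,1) (3,2) (4,0) (4,1) (5,0) (5,1) (5,2) (5,3) (5,4) (6,0) (6,1) (6,2) (6,3) (6,4)] -> total=26
Click 2 (1,5) count=5: revealed 1 new [(1,5)] -> total=27
Click 3 (6,3) count=0: revealed 0 new [(none)] -> total=27
Click 4 (3,3) count=3: revealed 1 new [(3,3)] -> total=28

Answer: 28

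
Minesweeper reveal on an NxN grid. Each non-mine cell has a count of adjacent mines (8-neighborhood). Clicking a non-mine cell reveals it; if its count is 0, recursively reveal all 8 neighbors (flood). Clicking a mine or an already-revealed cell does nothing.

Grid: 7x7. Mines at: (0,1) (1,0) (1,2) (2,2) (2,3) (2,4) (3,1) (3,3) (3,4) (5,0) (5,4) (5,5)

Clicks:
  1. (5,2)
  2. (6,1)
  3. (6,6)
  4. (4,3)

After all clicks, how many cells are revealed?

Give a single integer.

Click 1 (5,2) count=0: revealed 9 new [(4,1) (4,2) (4,3) (5,1) (5,2) (5,3) (6,1) (6,2) (6,3)] -> total=9
Click 2 (6,1) count=1: revealed 0 new [(none)] -> total=9
Click 3 (6,6) count=1: revealed 1 new [(6,6)] -> total=10
Click 4 (4,3) count=3: revealed 0 new [(none)] -> total=10

Answer: 10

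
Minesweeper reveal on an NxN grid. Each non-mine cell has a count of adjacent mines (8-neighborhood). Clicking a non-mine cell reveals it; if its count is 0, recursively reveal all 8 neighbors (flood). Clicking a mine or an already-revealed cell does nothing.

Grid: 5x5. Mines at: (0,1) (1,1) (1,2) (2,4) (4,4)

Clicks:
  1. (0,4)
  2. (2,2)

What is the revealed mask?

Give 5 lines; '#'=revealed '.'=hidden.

Answer: ...##
...##
..#..
.....
.....

Derivation:
Click 1 (0,4) count=0: revealed 4 new [(0,3) (0,4) (1,3) (1,4)] -> total=4
Click 2 (2,2) count=2: revealed 1 new [(2,2)] -> total=5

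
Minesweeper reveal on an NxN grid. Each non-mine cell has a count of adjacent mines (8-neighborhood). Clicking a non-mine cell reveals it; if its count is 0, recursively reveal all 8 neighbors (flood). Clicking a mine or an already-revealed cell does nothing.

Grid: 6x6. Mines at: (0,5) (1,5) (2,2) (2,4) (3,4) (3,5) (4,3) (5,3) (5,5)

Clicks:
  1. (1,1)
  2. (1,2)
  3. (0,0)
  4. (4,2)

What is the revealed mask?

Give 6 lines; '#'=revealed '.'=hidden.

Click 1 (1,1) count=1: revealed 1 new [(1,1)] -> total=1
Click 2 (1,2) count=1: revealed 1 new [(1,2)] -> total=2
Click 3 (0,0) count=0: revealed 19 new [(0,0) (0,1) (0,2) (0,3) (0,4) (1,0) (1,3) (1,4) (2,0) (2,1) (3,0) (3,1) (3,2) (4,0) (4,1) (4,2) (5,0) (5,1) (5,2)] -> total=21
Click 4 (4,2) count=2: revealed 0 new [(none)] -> total=21

Answer: #####.
#####.
##....
###...
###...
###...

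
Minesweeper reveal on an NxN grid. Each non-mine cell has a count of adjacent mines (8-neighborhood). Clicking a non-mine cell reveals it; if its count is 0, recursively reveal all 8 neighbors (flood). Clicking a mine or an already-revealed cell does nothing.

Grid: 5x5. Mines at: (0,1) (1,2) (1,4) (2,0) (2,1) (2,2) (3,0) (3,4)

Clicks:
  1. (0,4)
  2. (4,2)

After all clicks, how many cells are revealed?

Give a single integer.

Click 1 (0,4) count=1: revealed 1 new [(0,4)] -> total=1
Click 2 (4,2) count=0: revealed 6 new [(3,1) (3,2) (3,3) (4,1) (4,2) (4,3)] -> total=7

Answer: 7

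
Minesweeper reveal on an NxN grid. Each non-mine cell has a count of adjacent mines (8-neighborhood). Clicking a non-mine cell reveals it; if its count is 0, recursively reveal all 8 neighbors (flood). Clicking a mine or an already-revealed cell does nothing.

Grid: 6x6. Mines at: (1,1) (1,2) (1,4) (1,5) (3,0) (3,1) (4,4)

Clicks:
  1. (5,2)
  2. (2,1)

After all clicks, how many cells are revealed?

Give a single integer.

Answer: 9

Derivation:
Click 1 (5,2) count=0: revealed 8 new [(4,0) (4,1) (4,2) (4,3) (5,0) (5,1) (5,2) (5,3)] -> total=8
Click 2 (2,1) count=4: revealed 1 new [(2,1)] -> total=9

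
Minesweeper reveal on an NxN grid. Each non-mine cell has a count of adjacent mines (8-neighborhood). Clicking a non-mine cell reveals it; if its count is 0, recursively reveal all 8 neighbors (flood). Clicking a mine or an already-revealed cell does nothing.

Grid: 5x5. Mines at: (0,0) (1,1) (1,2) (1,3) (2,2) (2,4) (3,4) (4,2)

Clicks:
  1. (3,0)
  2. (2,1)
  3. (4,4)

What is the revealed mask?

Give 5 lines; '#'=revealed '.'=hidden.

Answer: .....
.....
##...
##...
##..#

Derivation:
Click 1 (3,0) count=0: revealed 6 new [(2,0) (2,1) (3,0) (3,1) (4,0) (4,1)] -> total=6
Click 2 (2,1) count=3: revealed 0 new [(none)] -> total=6
Click 3 (4,4) count=1: revealed 1 new [(4,4)] -> total=7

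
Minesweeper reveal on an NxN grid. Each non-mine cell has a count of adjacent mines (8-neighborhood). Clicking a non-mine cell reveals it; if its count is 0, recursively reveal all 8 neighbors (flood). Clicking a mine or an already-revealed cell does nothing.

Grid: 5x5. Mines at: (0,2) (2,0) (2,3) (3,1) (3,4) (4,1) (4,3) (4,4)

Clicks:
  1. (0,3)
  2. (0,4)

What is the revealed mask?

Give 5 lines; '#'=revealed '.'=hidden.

Answer: ...##
...##
.....
.....
.....

Derivation:
Click 1 (0,3) count=1: revealed 1 new [(0,3)] -> total=1
Click 2 (0,4) count=0: revealed 3 new [(0,4) (1,3) (1,4)] -> total=4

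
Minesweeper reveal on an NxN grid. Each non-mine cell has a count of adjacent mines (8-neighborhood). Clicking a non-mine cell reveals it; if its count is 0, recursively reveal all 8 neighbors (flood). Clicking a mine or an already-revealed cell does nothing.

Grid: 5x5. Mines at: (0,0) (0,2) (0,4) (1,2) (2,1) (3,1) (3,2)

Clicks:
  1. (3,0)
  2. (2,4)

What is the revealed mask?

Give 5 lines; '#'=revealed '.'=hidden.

Answer: .....
...##
...##
#..##
...##

Derivation:
Click 1 (3,0) count=2: revealed 1 new [(3,0)] -> total=1
Click 2 (2,4) count=0: revealed 8 new [(1,3) (1,4) (2,3) (2,4) (3,3) (3,4) (4,3) (4,4)] -> total=9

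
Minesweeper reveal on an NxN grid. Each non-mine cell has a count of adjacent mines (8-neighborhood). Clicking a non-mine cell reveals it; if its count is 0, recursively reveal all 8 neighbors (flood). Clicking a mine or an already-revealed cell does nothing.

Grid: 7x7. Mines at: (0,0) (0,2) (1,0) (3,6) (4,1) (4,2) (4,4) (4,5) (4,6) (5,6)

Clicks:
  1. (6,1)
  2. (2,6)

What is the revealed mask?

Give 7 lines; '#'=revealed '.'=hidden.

Click 1 (6,1) count=0: revealed 12 new [(5,0) (5,1) (5,2) (5,3) (5,4) (5,5) (6,0) (6,1) (6,2) (6,3) (6,4) (6,5)] -> total=12
Click 2 (2,6) count=1: revealed 1 new [(2,6)] -> total=13

Answer: .......
.......
......#
.......
.......
######.
######.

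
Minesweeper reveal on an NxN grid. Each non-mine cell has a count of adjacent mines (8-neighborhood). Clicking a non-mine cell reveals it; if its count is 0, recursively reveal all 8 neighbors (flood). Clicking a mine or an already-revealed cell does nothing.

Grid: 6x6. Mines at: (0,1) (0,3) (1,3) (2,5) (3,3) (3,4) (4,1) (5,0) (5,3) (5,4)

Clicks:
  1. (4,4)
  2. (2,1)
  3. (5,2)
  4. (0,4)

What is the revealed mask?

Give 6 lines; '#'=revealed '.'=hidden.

Click 1 (4,4) count=4: revealed 1 new [(4,4)] -> total=1
Click 2 (2,1) count=0: revealed 9 new [(1,0) (1,1) (1,2) (2,0) (2,1) (2,2) (3,0) (3,1) (3,2)] -> total=10
Click 3 (5,2) count=2: revealed 1 new [(5,2)] -> total=11
Click 4 (0,4) count=2: revealed 1 new [(0,4)] -> total=12

Answer: ....#.
###...
###...
###...
....#.
..#...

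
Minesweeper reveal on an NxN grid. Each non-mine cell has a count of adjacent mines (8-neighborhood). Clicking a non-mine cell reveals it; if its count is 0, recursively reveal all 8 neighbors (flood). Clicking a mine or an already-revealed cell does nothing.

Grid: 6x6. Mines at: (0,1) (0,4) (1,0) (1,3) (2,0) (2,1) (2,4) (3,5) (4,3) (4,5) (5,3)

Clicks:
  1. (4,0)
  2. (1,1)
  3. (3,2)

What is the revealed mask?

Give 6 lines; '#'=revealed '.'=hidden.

Click 1 (4,0) count=0: revealed 9 new [(3,0) (3,1) (3,2) (4,0) (4,1) (4,2) (5,0) (5,1) (5,2)] -> total=9
Click 2 (1,1) count=4: revealed 1 new [(1,1)] -> total=10
Click 3 (3,2) count=2: revealed 0 new [(none)] -> total=10

Answer: ......
.#....
......
###...
###...
###...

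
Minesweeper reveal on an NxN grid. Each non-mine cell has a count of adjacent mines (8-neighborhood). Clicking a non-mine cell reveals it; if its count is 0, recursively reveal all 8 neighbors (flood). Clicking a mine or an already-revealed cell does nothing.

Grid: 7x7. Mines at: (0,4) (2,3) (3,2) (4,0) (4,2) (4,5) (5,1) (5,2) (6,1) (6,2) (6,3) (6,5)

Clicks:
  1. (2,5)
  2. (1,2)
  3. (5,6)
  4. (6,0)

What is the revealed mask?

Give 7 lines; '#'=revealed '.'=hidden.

Click 1 (2,5) count=0: revealed 11 new [(0,5) (0,6) (1,4) (1,5) (1,6) (2,4) (2,5) (2,6) (3,4) (3,5) (3,6)] -> total=11
Click 2 (1,2) count=1: revealed 1 new [(1,2)] -> total=12
Click 3 (5,6) count=2: revealed 1 new [(5,6)] -> total=13
Click 4 (6,0) count=2: revealed 1 new [(6,0)] -> total=14

Answer: .....##
..#.###
....###
....###
.......
......#
#......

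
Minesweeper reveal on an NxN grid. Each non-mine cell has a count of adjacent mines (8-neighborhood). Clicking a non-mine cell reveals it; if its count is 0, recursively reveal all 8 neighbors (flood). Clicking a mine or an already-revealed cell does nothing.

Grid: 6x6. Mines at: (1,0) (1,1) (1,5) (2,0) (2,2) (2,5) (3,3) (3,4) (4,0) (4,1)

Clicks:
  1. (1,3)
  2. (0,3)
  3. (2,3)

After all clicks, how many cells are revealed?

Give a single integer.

Click 1 (1,3) count=1: revealed 1 new [(1,3)] -> total=1
Click 2 (0,3) count=0: revealed 5 new [(0,2) (0,3) (0,4) (1,2) (1,4)] -> total=6
Click 3 (2,3) count=3: revealed 1 new [(2,3)] -> total=7

Answer: 7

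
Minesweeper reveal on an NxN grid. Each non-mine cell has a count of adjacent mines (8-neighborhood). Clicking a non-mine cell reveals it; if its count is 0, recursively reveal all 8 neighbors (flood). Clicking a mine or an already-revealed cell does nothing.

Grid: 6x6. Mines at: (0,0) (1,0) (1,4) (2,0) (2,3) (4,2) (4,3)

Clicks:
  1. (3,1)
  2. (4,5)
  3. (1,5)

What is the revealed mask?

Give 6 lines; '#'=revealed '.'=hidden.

Answer: ......
.....#
....##
.#..##
....##
....##

Derivation:
Click 1 (3,1) count=2: revealed 1 new [(3,1)] -> total=1
Click 2 (4,5) count=0: revealed 8 new [(2,4) (2,5) (3,4) (3,5) (4,4) (4,5) (5,4) (5,5)] -> total=9
Click 3 (1,5) count=1: revealed 1 new [(1,5)] -> total=10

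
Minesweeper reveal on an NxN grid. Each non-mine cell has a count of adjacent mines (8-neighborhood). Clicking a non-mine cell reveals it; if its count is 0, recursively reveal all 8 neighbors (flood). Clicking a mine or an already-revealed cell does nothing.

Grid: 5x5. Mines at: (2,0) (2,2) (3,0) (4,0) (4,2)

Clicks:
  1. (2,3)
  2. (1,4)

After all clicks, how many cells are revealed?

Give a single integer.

Click 1 (2,3) count=1: revealed 1 new [(2,3)] -> total=1
Click 2 (1,4) count=0: revealed 15 new [(0,0) (0,1) (0,2) (0,3) (0,4) (1,0) (1,1) (1,2) (1,3) (1,4) (2,4) (3,3) (3,4) (4,3) (4,4)] -> total=16

Answer: 16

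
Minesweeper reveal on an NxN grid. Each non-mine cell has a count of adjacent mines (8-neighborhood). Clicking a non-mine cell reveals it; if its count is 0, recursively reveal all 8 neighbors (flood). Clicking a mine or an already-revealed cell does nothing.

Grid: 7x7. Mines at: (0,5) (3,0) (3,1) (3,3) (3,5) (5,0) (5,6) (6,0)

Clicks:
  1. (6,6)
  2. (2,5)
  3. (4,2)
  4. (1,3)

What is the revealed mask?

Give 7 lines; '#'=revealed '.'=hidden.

Click 1 (6,6) count=1: revealed 1 new [(6,6)] -> total=1
Click 2 (2,5) count=1: revealed 1 new [(2,5)] -> total=2
Click 3 (4,2) count=2: revealed 1 new [(4,2)] -> total=3
Click 4 (1,3) count=0: revealed 15 new [(0,0) (0,1) (0,2) (0,3) (0,4) (1,0) (1,1) (1,2) (1,3) (1,4) (2,0) (2,1) (2,2) (2,3) (2,4)] -> total=18

Answer: #####..
#####..
######.
.......
..#....
.......
......#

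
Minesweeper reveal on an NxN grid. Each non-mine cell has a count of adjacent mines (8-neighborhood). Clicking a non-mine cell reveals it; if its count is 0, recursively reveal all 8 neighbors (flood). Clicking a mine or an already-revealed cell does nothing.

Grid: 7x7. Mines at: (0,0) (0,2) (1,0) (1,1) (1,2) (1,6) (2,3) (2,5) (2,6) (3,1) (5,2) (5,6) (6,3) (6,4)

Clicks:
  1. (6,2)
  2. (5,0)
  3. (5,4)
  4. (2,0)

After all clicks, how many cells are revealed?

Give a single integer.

Click 1 (6,2) count=2: revealed 1 new [(6,2)] -> total=1
Click 2 (5,0) count=0: revealed 6 new [(4,0) (4,1) (5,0) (5,1) (6,0) (6,1)] -> total=7
Click 3 (5,4) count=2: revealed 1 new [(5,4)] -> total=8
Click 4 (2,0) count=3: revealed 1 new [(2,0)] -> total=9

Answer: 9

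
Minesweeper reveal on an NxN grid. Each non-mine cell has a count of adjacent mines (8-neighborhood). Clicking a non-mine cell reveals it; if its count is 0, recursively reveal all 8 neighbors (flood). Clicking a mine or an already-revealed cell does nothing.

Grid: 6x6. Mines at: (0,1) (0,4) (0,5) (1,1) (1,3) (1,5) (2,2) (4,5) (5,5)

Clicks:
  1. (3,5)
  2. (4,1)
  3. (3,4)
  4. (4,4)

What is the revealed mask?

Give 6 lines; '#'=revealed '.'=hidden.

Answer: ......
......
##....
######
#####.
#####.

Derivation:
Click 1 (3,5) count=1: revealed 1 new [(3,5)] -> total=1
Click 2 (4,1) count=0: revealed 17 new [(2,0) (2,1) (3,0) (3,1) (3,2) (3,3) (3,4) (4,0) (4,1) (4,2) (4,3) (4,4) (5,0) (5,1) (5,2) (5,3) (5,4)] -> total=18
Click 3 (3,4) count=1: revealed 0 new [(none)] -> total=18
Click 4 (4,4) count=2: revealed 0 new [(none)] -> total=18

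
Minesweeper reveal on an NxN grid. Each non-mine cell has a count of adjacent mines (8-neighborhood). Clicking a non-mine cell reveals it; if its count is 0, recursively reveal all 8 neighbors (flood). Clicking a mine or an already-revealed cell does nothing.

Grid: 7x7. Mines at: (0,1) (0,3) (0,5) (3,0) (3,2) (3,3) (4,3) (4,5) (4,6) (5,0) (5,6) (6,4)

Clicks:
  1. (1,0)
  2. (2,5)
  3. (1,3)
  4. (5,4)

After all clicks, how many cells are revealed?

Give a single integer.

Answer: 12

Derivation:
Click 1 (1,0) count=1: revealed 1 new [(1,0)] -> total=1
Click 2 (2,5) count=0: revealed 9 new [(1,4) (1,5) (1,6) (2,4) (2,5) (2,6) (3,4) (3,5) (3,6)] -> total=10
Click 3 (1,3) count=1: revealed 1 new [(1,3)] -> total=11
Click 4 (5,4) count=3: revealed 1 new [(5,4)] -> total=12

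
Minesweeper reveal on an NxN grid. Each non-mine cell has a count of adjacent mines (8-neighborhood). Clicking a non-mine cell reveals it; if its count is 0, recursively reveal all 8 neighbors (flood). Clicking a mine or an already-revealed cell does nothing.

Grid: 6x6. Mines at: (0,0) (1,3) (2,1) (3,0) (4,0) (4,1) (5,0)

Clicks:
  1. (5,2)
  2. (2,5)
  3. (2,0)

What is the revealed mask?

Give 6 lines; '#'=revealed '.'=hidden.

Answer: ....##
....##
#.####
..####
..####
..####

Derivation:
Click 1 (5,2) count=1: revealed 1 new [(5,2)] -> total=1
Click 2 (2,5) count=0: revealed 19 new [(0,4) (0,5) (1,4) (1,5) (2,2) (2,3) (2,4) (2,5) (3,2) (3,3) (3,4) (3,5) (4,2) (4,3) (4,4) (4,5) (5,3) (5,4) (5,5)] -> total=20
Click 3 (2,0) count=2: revealed 1 new [(2,0)] -> total=21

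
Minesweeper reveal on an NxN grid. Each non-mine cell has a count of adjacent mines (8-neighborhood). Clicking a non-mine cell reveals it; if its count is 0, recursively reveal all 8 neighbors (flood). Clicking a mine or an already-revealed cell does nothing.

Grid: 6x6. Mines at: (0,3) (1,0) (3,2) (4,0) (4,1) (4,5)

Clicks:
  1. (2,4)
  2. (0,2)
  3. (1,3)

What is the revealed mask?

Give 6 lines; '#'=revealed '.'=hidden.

Click 1 (2,4) count=0: revealed 11 new [(0,4) (0,5) (1,3) (1,4) (1,5) (2,3) (2,4) (2,5) (3,3) (3,4) (3,5)] -> total=11
Click 2 (0,2) count=1: revealed 1 new [(0,2)] -> total=12
Click 3 (1,3) count=1: revealed 0 new [(none)] -> total=12

Answer: ..#.##
...###
...###
...###
......
......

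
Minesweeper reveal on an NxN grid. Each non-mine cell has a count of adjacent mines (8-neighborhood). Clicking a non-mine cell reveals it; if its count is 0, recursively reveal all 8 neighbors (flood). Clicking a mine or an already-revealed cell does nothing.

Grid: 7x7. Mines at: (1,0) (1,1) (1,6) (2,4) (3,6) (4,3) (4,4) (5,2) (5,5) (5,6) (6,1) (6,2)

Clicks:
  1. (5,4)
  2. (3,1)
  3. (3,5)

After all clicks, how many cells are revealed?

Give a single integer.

Answer: 13

Derivation:
Click 1 (5,4) count=3: revealed 1 new [(5,4)] -> total=1
Click 2 (3,1) count=0: revealed 11 new [(2,0) (2,1) (2,2) (3,0) (3,1) (3,2) (4,0) (4,1) (4,2) (5,0) (5,1)] -> total=12
Click 3 (3,5) count=3: revealed 1 new [(3,5)] -> total=13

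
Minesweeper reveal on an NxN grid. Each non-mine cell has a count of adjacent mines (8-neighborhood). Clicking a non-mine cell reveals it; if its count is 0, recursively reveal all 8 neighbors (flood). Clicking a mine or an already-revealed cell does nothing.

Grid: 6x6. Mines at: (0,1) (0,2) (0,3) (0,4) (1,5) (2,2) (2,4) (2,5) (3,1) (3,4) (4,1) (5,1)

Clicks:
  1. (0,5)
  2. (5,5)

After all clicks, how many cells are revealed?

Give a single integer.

Click 1 (0,5) count=2: revealed 1 new [(0,5)] -> total=1
Click 2 (5,5) count=0: revealed 8 new [(4,2) (4,3) (4,4) (4,5) (5,2) (5,3) (5,4) (5,5)] -> total=9

Answer: 9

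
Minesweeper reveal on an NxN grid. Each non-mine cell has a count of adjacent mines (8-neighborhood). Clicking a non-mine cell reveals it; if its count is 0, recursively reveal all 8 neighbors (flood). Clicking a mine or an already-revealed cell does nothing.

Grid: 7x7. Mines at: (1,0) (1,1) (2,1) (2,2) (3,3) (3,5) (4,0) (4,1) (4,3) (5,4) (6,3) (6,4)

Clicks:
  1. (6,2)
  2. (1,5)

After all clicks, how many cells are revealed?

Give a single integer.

Answer: 15

Derivation:
Click 1 (6,2) count=1: revealed 1 new [(6,2)] -> total=1
Click 2 (1,5) count=0: revealed 14 new [(0,2) (0,3) (0,4) (0,5) (0,6) (1,2) (1,3) (1,4) (1,5) (1,6) (2,3) (2,4) (2,5) (2,6)] -> total=15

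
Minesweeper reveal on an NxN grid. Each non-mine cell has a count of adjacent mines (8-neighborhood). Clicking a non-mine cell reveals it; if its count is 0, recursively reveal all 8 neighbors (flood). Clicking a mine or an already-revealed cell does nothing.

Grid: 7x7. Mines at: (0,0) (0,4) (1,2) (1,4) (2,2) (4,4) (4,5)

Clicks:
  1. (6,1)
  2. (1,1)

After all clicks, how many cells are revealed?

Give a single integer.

Answer: 26

Derivation:
Click 1 (6,1) count=0: revealed 26 new [(1,0) (1,1) (2,0) (2,1) (3,0) (3,1) (3,2) (3,3) (4,0) (4,1) (4,2) (4,3) (5,0) (5,1) (5,2) (5,3) (5,4) (5,5) (5,6) (6,0) (6,1) (6,2) (6,3) (6,4) (6,5) (6,6)] -> total=26
Click 2 (1,1) count=3: revealed 0 new [(none)] -> total=26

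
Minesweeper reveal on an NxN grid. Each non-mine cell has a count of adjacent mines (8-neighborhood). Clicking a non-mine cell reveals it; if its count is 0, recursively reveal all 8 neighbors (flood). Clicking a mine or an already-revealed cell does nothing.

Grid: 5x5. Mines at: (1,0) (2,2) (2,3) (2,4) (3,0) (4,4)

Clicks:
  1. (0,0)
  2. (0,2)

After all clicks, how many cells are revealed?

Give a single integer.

Click 1 (0,0) count=1: revealed 1 new [(0,0)] -> total=1
Click 2 (0,2) count=0: revealed 8 new [(0,1) (0,2) (0,3) (0,4) (1,1) (1,2) (1,3) (1,4)] -> total=9

Answer: 9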